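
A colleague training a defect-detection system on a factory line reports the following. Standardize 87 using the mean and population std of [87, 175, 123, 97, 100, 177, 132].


μ = 127.2857, σ = 33.961
z = (87 - 127.2857)/33.961 = -1.1862

-1.1862


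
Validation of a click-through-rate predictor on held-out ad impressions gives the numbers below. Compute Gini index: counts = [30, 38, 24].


Probabilities: [30/92, 38/92, 24/92] ≈ [0.3261, 0.413, 0.2609]
Σpᵢ² = (900 + 1444 + 576)/92² = 2920/8464
Gini = 1 - Σpᵢ² = 1 - 2920/8464 = 0.655

0.655


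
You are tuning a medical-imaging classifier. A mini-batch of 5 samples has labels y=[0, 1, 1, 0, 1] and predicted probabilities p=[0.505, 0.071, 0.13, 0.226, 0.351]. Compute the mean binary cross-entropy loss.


L[0] = -ln(1-0.505) = -ln(0.495) = 0.7032
L[1] = -ln(0.071) = 2.6451
L[2] = -ln(0.13) = 2.0402
L[3] = -ln(1-0.226) = -ln(0.774) = 0.2562
L[4] = -ln(0.351) = 1.047
mean = (0.7032 + 2.6451 + 2.0402 + 0.2562 + 1.047)/5 = 1.3383

1.3383


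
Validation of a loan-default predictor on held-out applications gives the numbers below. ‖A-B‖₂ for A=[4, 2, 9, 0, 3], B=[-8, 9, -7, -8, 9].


d = √((4+ 8)² + (2-9)² + (9+ 7)² + (0+ 8)² + (3-9)²)
  = √(144 + 49 + 256 + 64 + 36)
  = √549 = 23.4307

23.4307


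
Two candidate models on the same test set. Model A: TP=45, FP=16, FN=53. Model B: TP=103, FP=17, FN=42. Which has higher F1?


Model A: P=45/61=0.7377, R=45/98=0.4592, F1=2PR/(P+R)=2TP/(2TP+FP+FN)=90/159=0.566
Model B: P=103/120=0.8583, R=103/145=0.7103, F1=2PR/(P+R)=2TP/(2TP+FP+FN)=206/265=0.7774
0.566 < 0.7774 → Model B

Model B


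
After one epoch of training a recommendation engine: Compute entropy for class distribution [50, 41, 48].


Probabilities: [50/139, 41/139, 48/139] ≈ [0.3597, 0.295, 0.3453]
H = -((50/139)·log₂(50/139) + (41/139)·log₂(41/139) + (48/139)·log₂(48/139))
  = 1.5799 bits

1.5799 bits


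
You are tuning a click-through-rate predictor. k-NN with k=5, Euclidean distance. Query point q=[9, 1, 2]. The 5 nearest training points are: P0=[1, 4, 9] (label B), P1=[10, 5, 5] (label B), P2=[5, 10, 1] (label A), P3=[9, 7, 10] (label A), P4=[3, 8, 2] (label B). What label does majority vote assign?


d(q,P0) = 11.0454  (label B)
d(q,P1) = 5.099  (label B)
d(q,P2) = 9.8995  (label A)
d(q,P3) = 10.0  (label A)
d(q,P4) = 9.2195  (label B)
Votes: A=2, B=3
Majority → B

B


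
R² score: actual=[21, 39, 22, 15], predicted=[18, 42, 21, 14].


ȳ = 24.25
SS_res = Σ(y-ŷ)² = 20
SS_tot = Σ(y-ȳ)² = 318.75
R² = 1 - SS_res/SS_tot = 1 - 0.0627 = 0.9373

0.9373


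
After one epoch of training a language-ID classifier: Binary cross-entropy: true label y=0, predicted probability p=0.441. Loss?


BCE = -[y·ln(p) + (1-y)·ln(1-p)]
= -0 - 1·ln(1-0.441)
= -ln(0.559) = 0.5816

0.5816


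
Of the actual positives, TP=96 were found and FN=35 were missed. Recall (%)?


Recall = TP/(TP+FN)
= 96/(96+35)
= 96/131 = 73.28%

73.28%


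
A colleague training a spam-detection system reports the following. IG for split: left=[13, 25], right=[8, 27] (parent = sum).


Parent = [21, 52], H_parent = 0.8657
H_left = 0.9268 (n=38), H_right = 0.7755 (n=35)
H_children = (38/73)·0.9268 + (35/73)·0.7755 = 0.8543
IG = 0.8657 - 0.8543 = 0.0114

0.0114


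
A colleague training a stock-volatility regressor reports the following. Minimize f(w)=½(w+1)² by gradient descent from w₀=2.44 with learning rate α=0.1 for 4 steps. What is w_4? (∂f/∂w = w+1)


step 1: grad = 2.44+1 = 3.44; w = 2.44 - 0.1·(3.44) = 2.096
step 2: grad = 2.096+1 = 3.096; w = 2.096 - 0.1·(3.096) = 1.7864
step 3: grad = 1.7864+1 = 2.7864; w = 1.7864 - 0.1·(2.7864) = 1.50776
step 4: grad = 1.50776+1 = 2.50776; w = 1.50776 - 0.1·(2.50776) = 1.256984

1.256984


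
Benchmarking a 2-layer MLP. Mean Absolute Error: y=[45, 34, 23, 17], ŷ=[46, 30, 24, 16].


Absolute errors: |45-46|=1, |34-30|=4, |23-24|=1, |17-16|=1
Sum = 7
MAE = 7/4 = 7/4

7/4


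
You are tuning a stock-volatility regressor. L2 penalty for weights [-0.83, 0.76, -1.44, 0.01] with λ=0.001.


‖w‖₂² = (-0.83)² + (0.76)² + (-1.44)² + (0.01)²
     = 0.6889 + 0.5776 + 2.0736 + 0.0001
     = 3.3402
λ·‖w‖₂² = 0.001·3.3402 = 0.00334

0.00334


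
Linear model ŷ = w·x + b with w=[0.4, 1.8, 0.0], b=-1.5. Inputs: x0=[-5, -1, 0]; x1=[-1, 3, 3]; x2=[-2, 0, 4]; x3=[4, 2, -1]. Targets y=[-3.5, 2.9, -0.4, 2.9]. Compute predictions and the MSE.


ŷ0 = (0.4)·(-5) + (1.8)·(-1) + (0.0)·(0) - 1.5 = -5.3
ŷ1 = (0.4)·(-1) + (1.8)·(3) + (0.0)·(3) - 1.5 = 3.5
ŷ2 = (0.4)·(-2) + (1.8)·(0) + (0.0)·(4) - 1.5 = -2.3
ŷ3 = (0.4)·(4) + (1.8)·(2) + (0.0)·(-1) - 1.5 = 3.7
errors² = [3.24, 0.36, 3.61, 0.64]
MSE = 7.8500/4 = 1.9625

1.9625


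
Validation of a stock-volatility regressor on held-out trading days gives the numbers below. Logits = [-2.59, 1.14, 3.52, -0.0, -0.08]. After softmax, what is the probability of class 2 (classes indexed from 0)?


Exponentials: e^-2.59=0.075, e^1.14=3.1268, e^3.52=33.7844, e^-0.0=1, e^-0.08=0.9231
Sum = 38.9093
Softmax = [0.0019, 0.0804, 0.8683, 0.0257, 0.0237]
p[2] = 33.7844/38.9093 = 0.8683

0.8683


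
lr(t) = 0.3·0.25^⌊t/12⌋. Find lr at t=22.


n_drops = ⌊22/12⌋ = 1
lr = 0.3·0.25^1 = 0.3·0.25 = 0.075

0.075


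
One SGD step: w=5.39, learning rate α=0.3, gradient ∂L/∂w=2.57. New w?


w_new = w - α·∇
= 5.39 - 0.3·2.57
= 5.39 - 0.771
= 4.619

4.619


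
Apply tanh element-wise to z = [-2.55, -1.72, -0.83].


tanh(-2.55) = -0.9879
tanh(-1.72) = -0.9379
tanh(-0.83) = -0.6805
result = [-0.9879, -0.9379, -0.6805]

[-0.9879, -0.9379, -0.6805]


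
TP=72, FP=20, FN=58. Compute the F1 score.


Precision = 72/92 = 0.7826
Recall = 72/130 = 0.5538
F1 = 2·P·R/(P+R) = 2·TP/(2·TP+FP+FN) = 144/(144+20+58) = 144/222 = 0.6486

0.6486


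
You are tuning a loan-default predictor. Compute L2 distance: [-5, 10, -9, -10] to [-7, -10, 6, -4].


d = √((-5+ 7)² + (10+ 10)² + (-9-6)² + (-10+ 4)²)
  = √(4 + 400 + 225 + 36)
  = √665 = 25.7876

25.7876


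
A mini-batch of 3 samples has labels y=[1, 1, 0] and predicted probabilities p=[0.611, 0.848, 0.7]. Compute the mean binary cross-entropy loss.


L[0] = -ln(0.611) = 0.4927
L[1] = -ln(0.848) = 0.1649
L[2] = -ln(1-0.7) = -ln(0.3) = 1.204
mean = (0.4927 + 0.1649 + 1.204)/3 = 0.6205

0.6205


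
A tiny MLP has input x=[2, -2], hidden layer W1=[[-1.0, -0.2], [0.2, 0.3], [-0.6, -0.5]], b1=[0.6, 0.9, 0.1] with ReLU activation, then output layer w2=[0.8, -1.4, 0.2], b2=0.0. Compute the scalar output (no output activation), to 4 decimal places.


z1[0] = (-1.0)·(2) + (-0.2)·(-2) + 0.6 = -1.0
z1[1] = (0.2)·(2) + (0.3)·(-2) + 0.9 = 0.7
z1[2] = (-0.6)·(2) + (-0.5)·(-2) + 0.1 = -0.1
h = ReLU(z1) = [0.0, 0.7, 0.0]
output = (0.8)·(0.0) + (-1.4)·(0.7) + (0.2)·(0.0) + 0.0 = -0.98

-0.98


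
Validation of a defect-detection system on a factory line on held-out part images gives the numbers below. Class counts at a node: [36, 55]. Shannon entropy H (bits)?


Probabilities: [36/91, 55/91] ≈ [0.3956, 0.6044]
H = -((36/91)·log₂(36/91) + (55/91)·log₂(55/91))
  = 0.9683 bits

0.9683 bits


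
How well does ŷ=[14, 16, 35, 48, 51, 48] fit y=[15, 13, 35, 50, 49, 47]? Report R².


ȳ = 34.8333
SS_res = Σ(y-ŷ)² = 19
SS_tot = Σ(y-ȳ)² = 1448.83
R² = 1 - SS_res/SS_tot = 1 - 0.0131 = 0.9869

0.9869


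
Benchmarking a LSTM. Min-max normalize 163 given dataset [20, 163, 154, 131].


min=20, max=163
(163-20)/(163-20) = 143/143 = 1.0

1.0


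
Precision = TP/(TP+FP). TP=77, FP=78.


Precision = TP/(TP+FP)
= 77/(77+78)
= 77/155 = 49.68%

49.68%


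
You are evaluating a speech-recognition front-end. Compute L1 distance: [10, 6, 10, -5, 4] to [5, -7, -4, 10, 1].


d = |10-5| + |6+ 7| + |10+ 4| + |-5-10| + |4-1|
  = 5 + 13 + 14 + 15 + 3
  = 50

50


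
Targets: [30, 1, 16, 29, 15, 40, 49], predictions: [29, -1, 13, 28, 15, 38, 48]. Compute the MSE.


Squared errors: (30-29)²=1, (1+ 1)²=4, (16-13)²=9, (29-28)²=1, (15-15)²=0, (40-38)²=4, (49-48)²=1
Sum = 20
MSE = 20/7 = 20/7

20/7


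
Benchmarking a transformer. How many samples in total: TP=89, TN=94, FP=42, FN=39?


Total = TP + TN + FP + FN
= 89 + 94 + 42 + 39
= 264
(Predicted positive: 131, predicted negative: 133)

264


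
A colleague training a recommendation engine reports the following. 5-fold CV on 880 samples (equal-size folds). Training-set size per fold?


Fold size = 880/5 = 176
Training per fold = 880 - 176 = 704

704


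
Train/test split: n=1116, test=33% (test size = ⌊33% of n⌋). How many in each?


Test = ⌊1116·33/100⌋ = 368
Train = 1116 - 368 = 748

Train: 748, Test: 368


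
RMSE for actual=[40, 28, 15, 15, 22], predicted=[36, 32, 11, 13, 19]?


MSE = 61/5 = 12.2
RMSE = √(61/5) = 3.4928

3.4928


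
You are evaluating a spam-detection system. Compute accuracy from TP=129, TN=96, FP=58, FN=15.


Accuracy = (TP+TN)/(TP+TN+FP+FN)
= (129+96)/(298)
= 225/298 = 75.5%

75.5%


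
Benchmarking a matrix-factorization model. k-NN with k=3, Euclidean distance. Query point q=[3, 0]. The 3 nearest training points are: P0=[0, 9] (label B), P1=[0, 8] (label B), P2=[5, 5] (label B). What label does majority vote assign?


d(q,P0) = 9.4868  (label B)
d(q,P1) = 8.544  (label B)
d(q,P2) = 5.3852  (label B)
Votes: A=0, B=3
Majority → B

B


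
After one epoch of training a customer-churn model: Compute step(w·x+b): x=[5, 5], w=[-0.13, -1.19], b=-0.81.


z = (5)·(-0.13) + (5)·(-1.19) - 0.81
  = -7.41
step(z) = 0 (z<0)

0


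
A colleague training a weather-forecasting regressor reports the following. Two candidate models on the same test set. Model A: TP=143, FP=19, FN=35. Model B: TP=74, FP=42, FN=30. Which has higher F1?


Model A: P=143/162=0.8827, R=143/178=0.8034, F1=2PR/(P+R)=2TP/(2TP+FP+FN)=286/340=0.8412
Model B: P=74/116=0.6379, R=74/104=0.7115, F1=2PR/(P+R)=2TP/(2TP+FP+FN)=148/220=0.6727
0.8412 > 0.6727 → Model A

Model A


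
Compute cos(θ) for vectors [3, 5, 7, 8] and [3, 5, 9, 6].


A·B = 3·3 + 5·5 + 7·9 + 8·6 = 145
‖A‖ = √147 = 12.1244, ‖B‖ = √151 = 12.2882
cos = 145/(√147·√151) = 145/√22197 = 0.9732

0.9732


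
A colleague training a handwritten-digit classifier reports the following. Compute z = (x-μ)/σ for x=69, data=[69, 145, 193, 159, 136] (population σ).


μ = 140.4, σ = 40.6231
z = (69 - 140.4)/40.6231 = -1.7576

-1.7576


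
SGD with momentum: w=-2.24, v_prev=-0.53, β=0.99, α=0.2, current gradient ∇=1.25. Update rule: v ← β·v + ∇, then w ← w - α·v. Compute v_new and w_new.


v_new = 0.99·-0.53 + 1.25 = -0.5247 + 1.25 = 0.7253
w_new = -2.24 - 0.2·0.7253 = -2.24 - 0.14506 = -2.38506

v_new=0.7253, w_new=-2.38506


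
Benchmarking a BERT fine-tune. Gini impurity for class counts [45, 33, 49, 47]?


Probabilities: [45/174, 33/174, 49/174, 47/174] ≈ [0.2586, 0.1897, 0.2816, 0.2701]
Σpᵢ² = (2025 + 1089 + 2401 + 2209)/174² = 7724/30276
Gini = 1 - Σpᵢ² = 1 - 7724/30276 = 0.7449

0.7449


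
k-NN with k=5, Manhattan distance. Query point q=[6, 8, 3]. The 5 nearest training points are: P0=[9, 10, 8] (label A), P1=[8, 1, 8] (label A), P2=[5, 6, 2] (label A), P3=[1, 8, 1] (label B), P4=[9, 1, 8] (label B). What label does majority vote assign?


d(q,P0) = 10  (label A)
d(q,P1) = 14  (label A)
d(q,P2) = 4  (label A)
d(q,P3) = 7  (label B)
d(q,P4) = 15  (label B)
Votes: A=3, B=2
Majority → A

A


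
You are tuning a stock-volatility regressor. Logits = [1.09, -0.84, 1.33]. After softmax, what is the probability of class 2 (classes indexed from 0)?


Exponentials: e^1.09=2.9743, e^-0.84=0.4317, e^1.33=3.781
Sum = 7.187
Softmax = [0.4138, 0.0601, 0.5261]
p[2] = 3.781/7.187 = 0.5261

0.5261


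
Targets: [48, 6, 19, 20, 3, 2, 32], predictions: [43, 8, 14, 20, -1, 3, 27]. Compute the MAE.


Absolute errors: |48-43|=5, |6-8|=2, |19-14|=5, |20-20|=0, |3+ 1|=4, |2-3|=1, |32-27|=5
Sum = 22
MAE = 22/7 = 22/7

22/7


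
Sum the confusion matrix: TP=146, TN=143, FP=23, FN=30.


Total = TP + TN + FP + FN
= 146 + 143 + 23 + 30
= 342
(Predicted positive: 169, predicted negative: 173)

342


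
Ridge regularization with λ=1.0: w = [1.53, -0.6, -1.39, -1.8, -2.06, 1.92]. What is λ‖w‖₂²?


‖w‖₂² = (1.53)² + (-0.6)² + (-1.39)² + (-1.8)² + (-2.06)² + (1.92)²
     = 2.3409 + 0.36 + 1.9321 + 3.24 + 4.2436 + 3.6864
     = 15.803
λ·‖w‖₂² = 1.0·15.803 = 15.803

15.803


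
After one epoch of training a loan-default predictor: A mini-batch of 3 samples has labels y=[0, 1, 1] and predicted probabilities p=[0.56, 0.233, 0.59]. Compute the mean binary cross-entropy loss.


L[0] = -ln(1-0.56) = -ln(0.44) = 0.821
L[1] = -ln(0.233) = 1.4567
L[2] = -ln(0.59) = 0.5276
mean = (0.821 + 1.4567 + 0.5276)/3 = 0.9351

0.9351


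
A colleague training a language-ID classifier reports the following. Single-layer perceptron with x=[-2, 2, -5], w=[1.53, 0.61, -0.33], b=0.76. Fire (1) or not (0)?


z = (-2)·(1.53) + (2)·(0.61) + (-5)·(-0.33) + 0.76
  = 0.57
step(z) = 1 (z≥0)

1


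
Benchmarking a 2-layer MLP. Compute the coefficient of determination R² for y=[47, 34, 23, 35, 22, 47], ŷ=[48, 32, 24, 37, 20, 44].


ȳ = 34.6667
SS_res = Σ(y-ŷ)² = 23
SS_tot = Σ(y-ȳ)² = 601.33
R² = 1 - SS_res/SS_tot = 1 - 0.0382 = 0.9618

0.9618


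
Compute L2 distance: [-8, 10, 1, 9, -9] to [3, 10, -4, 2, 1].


d = √((-8-3)² + (10-10)² + (1+ 4)² + (9-2)² + (-9-1)²)
  = √(121 + 0 + 25 + 49 + 100)
  = √295 = 17.1756

17.1756


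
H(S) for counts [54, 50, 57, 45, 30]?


Probabilities: [54/236, 50/236, 57/236, 45/236, 30/236] ≈ [0.2288, 0.2119, 0.2415, 0.1907, 0.1271]
H = -((54/236)·log₂(54/236) + (50/236)·log₂(50/236) + (57/236)·log₂(57/236) + (45/236)·log₂(45/236) + (30/236)·log₂(30/236))
  = 2.2904 bits

2.2904 bits


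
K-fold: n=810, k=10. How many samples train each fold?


Fold size = 810/10 = 81
Training per fold = 810 - 81 = 729

729


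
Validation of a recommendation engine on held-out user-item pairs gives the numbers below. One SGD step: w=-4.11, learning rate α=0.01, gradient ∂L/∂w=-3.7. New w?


w_new = w - α·∇
= -4.11 - 0.01·-3.7
= -4.11 + 0.037
= -4.073

-4.073


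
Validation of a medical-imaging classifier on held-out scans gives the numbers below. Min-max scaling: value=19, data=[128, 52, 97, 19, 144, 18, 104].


min=18, max=144
(19-18)/(144-18) = 1/126 = 0.0079

0.0079


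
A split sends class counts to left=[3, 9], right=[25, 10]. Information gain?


Parent = [28, 19], H_parent = 0.9734
H_left = 0.8113 (n=12), H_right = 0.8631 (n=35)
H_children = (12/47)·0.8113 + (35/47)·0.8631 = 0.8499
IG = 0.9734 - 0.8499 = 0.1235

0.1235


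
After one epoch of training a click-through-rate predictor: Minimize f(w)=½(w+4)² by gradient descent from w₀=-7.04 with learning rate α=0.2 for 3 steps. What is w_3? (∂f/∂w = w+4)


step 1: grad = -7.04+4 = -3.04; w = -7.04 - 0.2·(-3.04) = -6.432
step 2: grad = -6.432+4 = -2.432; w = -6.432 - 0.2·(-2.432) = -5.9456
step 3: grad = -5.9456+4 = -1.9456; w = -5.9456 - 0.2·(-1.9456) = -5.55648

-5.55648


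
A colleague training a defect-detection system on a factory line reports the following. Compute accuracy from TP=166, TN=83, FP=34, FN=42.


Accuracy = (TP+TN)/(TP+TN+FP+FN)
= (166+83)/(325)
= 249/325 = 76.62%

76.62%


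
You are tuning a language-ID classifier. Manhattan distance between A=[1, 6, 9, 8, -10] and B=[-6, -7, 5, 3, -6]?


d = |1+ 6| + |6+ 7| + |9-5| + |8-3| + |-10+ 6|
  = 7 + 13 + 4 + 5 + 4
  = 33

33


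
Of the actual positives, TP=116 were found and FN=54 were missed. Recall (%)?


Recall = TP/(TP+FN)
= 116/(116+54)
= 116/170 = 68.24%

68.24%


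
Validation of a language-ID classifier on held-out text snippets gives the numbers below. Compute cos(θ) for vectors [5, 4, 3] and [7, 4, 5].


A·B = 5·7 + 4·4 + 3·5 = 66
‖A‖ = √50 = 7.0711, ‖B‖ = √90 = 9.4868
cos = 66/(√50·√90) = 66/√4500 = 0.9839

0.9839


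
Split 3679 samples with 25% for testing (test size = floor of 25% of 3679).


Test = ⌊3679·25/100⌋ = 919
Train = 3679 - 919 = 2760

Train: 2760, Test: 919


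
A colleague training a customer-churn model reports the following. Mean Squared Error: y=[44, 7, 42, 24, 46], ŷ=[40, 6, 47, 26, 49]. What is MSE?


Squared errors: (44-40)²=16, (7-6)²=1, (42-47)²=25, (24-26)²=4, (46-49)²=9
Sum = 55
MSE = 55/5 = 11

11


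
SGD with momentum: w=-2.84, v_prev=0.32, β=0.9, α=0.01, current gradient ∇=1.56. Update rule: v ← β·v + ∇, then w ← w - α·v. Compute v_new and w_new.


v_new = 0.9·0.32 + 1.56 = 0.288 + 1.56 = 1.848
w_new = -2.84 - 0.01·1.848 = -2.84 - 0.01848 = -2.85848

v_new=1.848, w_new=-2.85848


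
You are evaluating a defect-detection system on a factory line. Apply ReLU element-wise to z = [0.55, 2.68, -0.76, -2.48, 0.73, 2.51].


ReLU(0.55) = max(0, 0.55) = 0.55
ReLU(2.68) = max(0, 2.68) = 2.68
ReLU(-0.76) = max(0, -0.76) = 0.0
ReLU(-2.48) = max(0, -2.48) = 0.0
ReLU(0.73) = max(0, 0.73) = 0.73
ReLU(2.51) = max(0, 2.51) = 2.51
result = [0.55, 2.68, 0.0, 0.0, 0.73, 2.51]

[0.55, 2.68, 0.0, 0.0, 0.73, 2.51]


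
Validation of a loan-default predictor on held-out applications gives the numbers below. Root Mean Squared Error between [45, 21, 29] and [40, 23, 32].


MSE = 38/3 = 12.6667
RMSE = √(38/3) = 3.559

3.559


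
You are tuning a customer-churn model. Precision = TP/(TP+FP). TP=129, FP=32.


Precision = TP/(TP+FP)
= 129/(129+32)
= 129/161 = 80.12%

80.12%


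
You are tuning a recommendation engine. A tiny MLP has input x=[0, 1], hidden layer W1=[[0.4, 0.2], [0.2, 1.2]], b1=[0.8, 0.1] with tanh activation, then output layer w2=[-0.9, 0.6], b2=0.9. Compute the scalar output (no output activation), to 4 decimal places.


z1[0] = (0.4)·(0) + (0.2)·(1) + 0.8 = 1.0
z1[1] = (0.2)·(0) + (1.2)·(1) + 0.1 = 1.3
h = tanh(z1) = [0.7616, 0.8617]
output = (-0.9)·(0.7616) + (0.6)·(0.8617) + 0.9 = 0.7316

0.7316


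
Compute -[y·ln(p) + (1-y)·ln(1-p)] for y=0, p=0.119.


BCE = -[y·ln(p) + (1-y)·ln(1-p)]
= -0 - 1·ln(1-0.119)
= -ln(0.881) = 0.1267

0.1267


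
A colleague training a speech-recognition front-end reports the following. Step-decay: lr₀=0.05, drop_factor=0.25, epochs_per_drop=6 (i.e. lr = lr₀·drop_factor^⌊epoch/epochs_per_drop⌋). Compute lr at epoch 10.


n_drops = ⌊10/6⌋ = 1
lr = 0.05·0.25^1 = 0.05·0.25 = 0.0125

0.0125


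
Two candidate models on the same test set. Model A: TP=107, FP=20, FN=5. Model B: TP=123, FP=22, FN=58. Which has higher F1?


Model A: P=107/127=0.8425, R=107/112=0.9554, F1=2PR/(P+R)=2TP/(2TP+FP+FN)=214/239=0.8954
Model B: P=123/145=0.8483, R=123/181=0.6796, F1=2PR/(P+R)=2TP/(2TP+FP+FN)=246/326=0.7546
0.8954 > 0.7546 → Model A

Model A


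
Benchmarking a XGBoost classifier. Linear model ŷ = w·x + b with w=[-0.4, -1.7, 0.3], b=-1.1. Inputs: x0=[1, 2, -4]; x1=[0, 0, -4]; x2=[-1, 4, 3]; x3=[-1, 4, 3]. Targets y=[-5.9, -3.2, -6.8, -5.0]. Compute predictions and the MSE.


ŷ0 = (-0.4)·(1) + (-1.7)·(2) + (0.3)·(-4) - 1.1 = -6.1
ŷ1 = (-0.4)·(0) + (-1.7)·(0) + (0.3)·(-4) - 1.1 = -2.3
ŷ2 = (-0.4)·(-1) + (-1.7)·(4) + (0.3)·(3) - 1.1 = -6.6
ŷ3 = (-0.4)·(-1) + (-1.7)·(4) + (0.3)·(3) - 1.1 = -6.6
errors² = [0.04, 0.81, 0.04, 2.56]
MSE = 3.4500/4 = 0.8625

0.8625


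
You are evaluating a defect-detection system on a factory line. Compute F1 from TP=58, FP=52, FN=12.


Precision = 58/110 = 0.5273
Recall = 58/70 = 0.8286
F1 = 2·P·R/(P+R) = 2·TP/(2·TP+FP+FN) = 116/(116+52+12) = 116/180 = 0.6444

0.6444


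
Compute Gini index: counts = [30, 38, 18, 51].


Probabilities: [30/137, 38/137, 18/137, 51/137] ≈ [0.219, 0.2774, 0.1314, 0.3723]
Σpᵢ² = (900 + 1444 + 324 + 2601)/137² = 5269/18769
Gini = 1 - Σpᵢ² = 1 - 5269/18769 = 0.7193

0.7193


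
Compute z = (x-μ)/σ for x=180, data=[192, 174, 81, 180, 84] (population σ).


μ = 142.2, σ = 49.0975
z = (180 - 142.2)/49.0975 = 0.7699

0.7699


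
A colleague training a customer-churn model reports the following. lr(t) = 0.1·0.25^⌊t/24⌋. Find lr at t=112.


n_drops = ⌊112/24⌋ = 4
lr = 0.1·0.25^4 = 0.1·0.00390625 = 0.000390625

0.000390625


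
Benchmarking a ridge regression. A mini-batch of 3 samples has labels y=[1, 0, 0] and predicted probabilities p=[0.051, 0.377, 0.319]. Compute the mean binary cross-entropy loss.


L[0] = -ln(0.051) = 2.9759
L[1] = -ln(1-0.377) = -ln(0.623) = 0.4732
L[2] = -ln(1-0.319) = -ln(0.681) = 0.3842
mean = (2.9759 + 0.4732 + 0.3842)/3 = 1.2778

1.2778


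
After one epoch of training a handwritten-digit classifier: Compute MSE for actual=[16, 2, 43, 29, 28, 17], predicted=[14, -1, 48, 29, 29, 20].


Squared errors: (16-14)²=4, (2+ 1)²=9, (43-48)²=25, (29-29)²=0, (28-29)²=1, (17-20)²=9
Sum = 48
MSE = 48/6 = 8

8


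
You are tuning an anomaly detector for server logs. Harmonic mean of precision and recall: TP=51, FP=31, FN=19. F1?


Precision = 51/82 = 0.622
Recall = 51/70 = 0.7286
F1 = 2·P·R/(P+R) = 2·TP/(2·TP+FP+FN) = 102/(102+31+19) = 102/152 = 0.6711

0.6711


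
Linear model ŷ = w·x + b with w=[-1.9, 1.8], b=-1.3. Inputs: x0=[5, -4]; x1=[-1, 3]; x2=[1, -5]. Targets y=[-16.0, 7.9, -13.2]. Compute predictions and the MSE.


ŷ0 = (-1.9)·(5) + (1.8)·(-4) - 1.3 = -18.0
ŷ1 = (-1.9)·(-1) + (1.8)·(3) - 1.3 = 6.0
ŷ2 = (-1.9)·(1) + (1.8)·(-5) - 1.3 = -12.2
errors² = [4.0, 3.61, 1.0]
MSE = 8.6100/3 = 2.87

2.87


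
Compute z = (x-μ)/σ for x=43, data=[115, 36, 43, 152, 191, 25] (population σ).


μ = 93.6667, σ = 63.1656
z = (43 - 93.6667)/63.1656 = -0.8021

-0.8021


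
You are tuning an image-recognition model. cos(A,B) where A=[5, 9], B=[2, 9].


A·B = 5·2 + 9·9 = 91
‖A‖ = √106 = 10.2956, ‖B‖ = √85 = 9.2195
cos = 91/(√106·√85) = 91/√9010 = 0.9587

0.9587


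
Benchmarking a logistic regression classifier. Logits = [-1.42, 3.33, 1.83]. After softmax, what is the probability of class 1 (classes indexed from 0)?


Exponentials: e^-1.42=0.2417, e^3.33=27.9383, e^1.83=6.2339
Sum = 34.4139
Softmax = [0.007, 0.8118, 0.1811]
p[1] = 27.9383/34.4139 = 0.8118

0.8118


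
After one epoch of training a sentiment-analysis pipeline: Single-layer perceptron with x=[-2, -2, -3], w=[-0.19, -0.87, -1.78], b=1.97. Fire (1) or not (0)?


z = (-2)·(-0.19) + (-2)·(-0.87) + (-3)·(-1.78) + 1.97
  = 9.43
step(z) = 1 (z≥0)

1


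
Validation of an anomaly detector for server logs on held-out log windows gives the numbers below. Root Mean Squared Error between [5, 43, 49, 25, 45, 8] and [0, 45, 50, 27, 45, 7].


MSE = 35/6 = 5.8333
RMSE = √(35/6) = 2.4152

2.4152


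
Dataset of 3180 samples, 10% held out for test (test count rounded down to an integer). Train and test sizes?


Test = ⌊3180·10/100⌋ = 318
Train = 3180 - 318 = 2862

Train: 2862, Test: 318


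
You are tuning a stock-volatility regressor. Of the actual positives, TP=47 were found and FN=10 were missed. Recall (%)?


Recall = TP/(TP+FN)
= 47/(47+10)
= 47/57 = 82.46%

82.46%


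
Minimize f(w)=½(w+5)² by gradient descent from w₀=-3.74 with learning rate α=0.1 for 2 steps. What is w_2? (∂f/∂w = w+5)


step 1: grad = -3.74+5 = 1.26; w = -3.74 - 0.1·(1.26) = -3.866
step 2: grad = -3.866+5 = 1.134; w = -3.866 - 0.1·(1.134) = -3.9794

-3.9794


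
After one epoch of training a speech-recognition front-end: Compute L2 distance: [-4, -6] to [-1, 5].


d = √((-4+ 1)² + (-6-5)²)
  = √(9 + 121)
  = √130 = 11.4018

11.4018


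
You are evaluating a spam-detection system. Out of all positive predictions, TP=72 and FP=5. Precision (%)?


Precision = TP/(TP+FP)
= 72/(72+5)
= 72/77 = 93.51%

93.51%


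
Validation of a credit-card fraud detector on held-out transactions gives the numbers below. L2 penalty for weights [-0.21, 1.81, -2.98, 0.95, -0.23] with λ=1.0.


‖w‖₂² = (-0.21)² + (1.81)² + (-2.98)² + (0.95)² + (-0.23)²
     = 0.0441 + 3.2761 + 8.8804 + 0.9025 + 0.0529
     = 13.156
λ·‖w‖₂² = 1.0·13.156 = 13.156

13.156


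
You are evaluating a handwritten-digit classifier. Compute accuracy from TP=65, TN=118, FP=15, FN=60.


Accuracy = (TP+TN)/(TP+TN+FP+FN)
= (65+118)/(258)
= 183/258 = 70.93%

70.93%


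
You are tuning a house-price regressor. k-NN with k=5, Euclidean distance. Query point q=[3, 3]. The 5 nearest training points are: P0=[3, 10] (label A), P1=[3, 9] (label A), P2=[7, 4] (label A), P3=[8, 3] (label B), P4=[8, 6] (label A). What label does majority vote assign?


d(q,P0) = 7.0  (label A)
d(q,P1) = 6.0  (label A)
d(q,P2) = 4.1231  (label A)
d(q,P3) = 5.0  (label B)
d(q,P4) = 5.831  (label A)
Votes: A=4, B=1
Majority → A

A


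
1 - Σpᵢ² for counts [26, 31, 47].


Probabilities: [26/104, 31/104, 47/104] ≈ [0.25, 0.2981, 0.4519]
Σpᵢ² = (676 + 961 + 2209)/104² = 3846/10816
Gini = 1 - Σpᵢ² = 1 - 3846/10816 = 0.6444

0.6444


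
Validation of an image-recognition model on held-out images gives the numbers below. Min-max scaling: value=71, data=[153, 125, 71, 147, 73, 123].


min=71, max=153
(71-71)/(153-71) = 0/82 = 0.0

0.0


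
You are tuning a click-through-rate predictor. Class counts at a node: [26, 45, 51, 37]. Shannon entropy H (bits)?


Probabilities: [26/159, 45/159, 51/159, 37/159] ≈ [0.1635, 0.283, 0.3208, 0.2327]
H = -((26/159)·log₂(26/159) + (45/159)·log₂(45/159) + (51/159)·log₂(51/159) + (37/159)·log₂(37/159))
  = 1.9582 bits

1.9582 bits


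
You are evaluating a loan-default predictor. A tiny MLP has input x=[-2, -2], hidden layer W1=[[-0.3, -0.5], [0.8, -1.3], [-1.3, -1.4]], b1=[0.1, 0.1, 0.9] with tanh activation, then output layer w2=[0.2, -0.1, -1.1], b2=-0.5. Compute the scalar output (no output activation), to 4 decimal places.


z1[0] = (-0.3)·(-2) + (-0.5)·(-2) + 0.1 = 1.7
z1[1] = (0.8)·(-2) + (-1.3)·(-2) + 0.1 = 1.1
z1[2] = (-1.3)·(-2) + (-1.4)·(-2) + 0.9 = 6.3
h = tanh(z1) = [0.9354, 0.8005, 1.0]
output = (0.2)·(0.9354) + (-0.1)·(0.8005) + (-1.1)·(1.0) - 0.5 = -1.493

-1.493


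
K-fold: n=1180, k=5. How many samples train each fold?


Fold size = 1180/5 = 236
Training per fold = 1180 - 236 = 944

944


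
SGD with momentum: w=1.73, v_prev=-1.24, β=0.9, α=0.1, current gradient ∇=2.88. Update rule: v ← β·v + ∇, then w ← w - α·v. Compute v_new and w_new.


v_new = 0.9·-1.24 + 2.88 = -1.116 + 2.88 = 1.764
w_new = 1.73 - 0.1·1.764 = 1.73 - 0.1764 = 1.5536

v_new=1.764, w_new=1.5536


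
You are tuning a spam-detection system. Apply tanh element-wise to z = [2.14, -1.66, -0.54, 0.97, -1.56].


tanh(2.14) = 0.9727
tanh(-1.66) = -0.9302
tanh(-0.54) = -0.493
tanh(0.97) = 0.7487
tanh(-1.56) = -0.9154
result = [0.9727, -0.9302, -0.493, 0.7487, -0.9154]

[0.9727, -0.9302, -0.493, 0.7487, -0.9154]


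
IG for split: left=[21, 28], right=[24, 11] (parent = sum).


Parent = [45, 39], H_parent = 0.9963
H_left = 0.9852 (n=49), H_right = 0.8981 (n=35)
H_children = (49/84)·0.9852 + (35/84)·0.8981 = 0.9489
IG = 0.9963 - 0.9489 = 0.0474

0.0474


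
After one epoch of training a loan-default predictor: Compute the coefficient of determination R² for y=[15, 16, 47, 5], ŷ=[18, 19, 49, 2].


ȳ = 20.75
SS_res = Σ(y-ŷ)² = 31
SS_tot = Σ(y-ȳ)² = 992.75
R² = 1 - SS_res/SS_tot = 1 - 0.0312 = 0.9688

0.9688


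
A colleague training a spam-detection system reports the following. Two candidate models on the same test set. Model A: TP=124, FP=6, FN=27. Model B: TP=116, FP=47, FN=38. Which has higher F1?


Model A: P=124/130=0.9538, R=124/151=0.8212, F1=2PR/(P+R)=2TP/(2TP+FP+FN)=248/281=0.8826
Model B: P=116/163=0.7117, R=116/154=0.7532, F1=2PR/(P+R)=2TP/(2TP+FP+FN)=232/317=0.7319
0.8826 > 0.7319 → Model A

Model A


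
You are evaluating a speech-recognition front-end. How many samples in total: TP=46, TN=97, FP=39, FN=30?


Total = TP + TN + FP + FN
= 46 + 97 + 39 + 30
= 212
(Predicted positive: 85, predicted negative: 127)

212


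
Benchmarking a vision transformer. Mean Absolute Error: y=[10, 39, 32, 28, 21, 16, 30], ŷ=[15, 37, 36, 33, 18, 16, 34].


Absolute errors: |10-15|=5, |39-37|=2, |32-36|=4, |28-33|=5, |21-18|=3, |16-16|=0, |30-34|=4
Sum = 23
MAE = 23/7 = 23/7

23/7


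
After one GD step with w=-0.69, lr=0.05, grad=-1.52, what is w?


w_new = w - α·∇
= -0.69 - 0.05·-1.52
= -0.69 + 0.076
= -0.614

-0.614


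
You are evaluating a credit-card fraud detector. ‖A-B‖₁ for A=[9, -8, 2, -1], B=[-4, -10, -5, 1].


d = |9+ 4| + |-8+ 10| + |2+ 5| + |-1-1|
  = 13 + 2 + 7 + 2
  = 24

24


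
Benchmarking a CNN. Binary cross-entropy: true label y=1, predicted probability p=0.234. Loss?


BCE = -[y·ln(p) + (1-y)·ln(1-p)]
= -1·ln(0.234) - 0
= -ln(0.234) = 1.4524

1.4524


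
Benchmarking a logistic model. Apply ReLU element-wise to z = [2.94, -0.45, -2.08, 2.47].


ReLU(2.94) = max(0, 2.94) = 2.94
ReLU(-0.45) = max(0, -0.45) = 0.0
ReLU(-2.08) = max(0, -2.08) = 0.0
ReLU(2.47) = max(0, 2.47) = 2.47
result = [2.94, 0.0, 0.0, 2.47]

[2.94, 0.0, 0.0, 2.47]


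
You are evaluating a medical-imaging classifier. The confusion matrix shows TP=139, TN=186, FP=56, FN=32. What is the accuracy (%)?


Accuracy = (TP+TN)/(TP+TN+FP+FN)
= (139+186)/(413)
= 325/413 = 78.69%

78.69%


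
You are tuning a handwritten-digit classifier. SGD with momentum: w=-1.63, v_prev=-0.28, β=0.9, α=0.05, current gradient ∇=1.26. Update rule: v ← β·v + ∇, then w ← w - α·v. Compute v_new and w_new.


v_new = 0.9·-0.28 + 1.26 = -0.252 + 1.26 = 1.008
w_new = -1.63 - 0.05·1.008 = -1.63 - 0.0504 = -1.6804

v_new=1.008, w_new=-1.6804


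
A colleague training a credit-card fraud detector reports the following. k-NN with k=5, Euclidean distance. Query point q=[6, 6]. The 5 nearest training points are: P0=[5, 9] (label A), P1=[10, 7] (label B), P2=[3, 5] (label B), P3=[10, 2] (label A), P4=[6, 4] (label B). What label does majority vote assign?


d(q,P0) = 3.1623  (label A)
d(q,P1) = 4.1231  (label B)
d(q,P2) = 3.1623  (label B)
d(q,P3) = 5.6569  (label A)
d(q,P4) = 2.0  (label B)
Votes: A=2, B=3
Majority → B

B


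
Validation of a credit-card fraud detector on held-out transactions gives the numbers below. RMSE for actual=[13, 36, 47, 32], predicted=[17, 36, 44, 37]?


MSE = 50/4 = 12.5
RMSE = √(50/4) = 3.5355

3.5355


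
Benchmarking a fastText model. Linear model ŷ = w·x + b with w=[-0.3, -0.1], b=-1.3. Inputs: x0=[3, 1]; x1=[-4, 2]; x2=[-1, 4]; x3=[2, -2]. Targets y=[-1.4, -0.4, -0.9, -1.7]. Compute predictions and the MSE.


ŷ0 = (-0.3)·(3) + (-0.1)·(1) - 1.3 = -2.3
ŷ1 = (-0.3)·(-4) + (-0.1)·(2) - 1.3 = -0.3
ŷ2 = (-0.3)·(-1) + (-0.1)·(4) - 1.3 = -1.4
ŷ3 = (-0.3)·(2) + (-0.1)·(-2) - 1.3 = -1.7
errors² = [0.81, 0.01, 0.25, 0.0]
MSE = 1.0700/4 = 0.2675

0.2675


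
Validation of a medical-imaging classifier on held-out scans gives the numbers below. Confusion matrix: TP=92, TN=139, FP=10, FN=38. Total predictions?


Total = TP + TN + FP + FN
= 92 + 139 + 10 + 38
= 279
(Predicted positive: 102, predicted negative: 177)

279


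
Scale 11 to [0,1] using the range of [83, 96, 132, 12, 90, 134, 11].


min=11, max=134
(11-11)/(134-11) = 0/123 = 0.0

0.0


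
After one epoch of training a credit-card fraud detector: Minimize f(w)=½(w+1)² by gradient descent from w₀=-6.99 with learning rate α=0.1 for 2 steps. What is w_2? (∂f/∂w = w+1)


step 1: grad = -6.99+1 = -5.99; w = -6.99 - 0.1·(-5.99) = -6.391
step 2: grad = -6.391+1 = -5.391; w = -6.391 - 0.1·(-5.391) = -5.8519

-5.8519


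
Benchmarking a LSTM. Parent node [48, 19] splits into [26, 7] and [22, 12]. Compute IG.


Parent = [48, 19], H_parent = 0.8603
H_left = 0.7455 (n=33), H_right = 0.9367 (n=34)
H_children = (33/67)·0.7455 + (34/67)·0.9367 = 0.8425
IG = 0.8603 - 0.8425 = 0.0178

0.0178


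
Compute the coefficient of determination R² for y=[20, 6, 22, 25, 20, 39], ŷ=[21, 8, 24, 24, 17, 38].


ȳ = 22
SS_res = Σ(y-ŷ)² = 20
SS_tot = Σ(y-ȳ)² = 562
R² = 1 - SS_res/SS_tot = 1 - 0.0356 = 0.9644

0.9644


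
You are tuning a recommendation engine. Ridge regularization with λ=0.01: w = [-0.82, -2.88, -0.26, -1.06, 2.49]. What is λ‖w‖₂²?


‖w‖₂² = (-0.82)² + (-2.88)² + (-0.26)² + (-1.06)² + (2.49)²
     = 0.6724 + 8.2944 + 0.0676 + 1.1236 + 6.2001
     = 16.3581
λ·‖w‖₂² = 0.01·16.3581 = 0.163581

0.163581


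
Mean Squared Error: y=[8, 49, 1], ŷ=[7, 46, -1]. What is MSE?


Squared errors: (8-7)²=1, (49-46)²=9, (1+ 1)²=4
Sum = 14
MSE = 14/3 = 14/3

14/3


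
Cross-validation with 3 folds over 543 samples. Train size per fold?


Fold size = 543/3 = 181
Training per fold = 543 - 181 = 362

362


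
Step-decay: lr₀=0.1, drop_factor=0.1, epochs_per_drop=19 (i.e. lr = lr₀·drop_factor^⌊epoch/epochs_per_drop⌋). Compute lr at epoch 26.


n_drops = ⌊26/19⌋ = 1
lr = 0.1·0.1^1 = 0.1·0.1 = 0.01

0.01


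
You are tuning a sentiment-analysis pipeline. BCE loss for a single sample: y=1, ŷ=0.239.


BCE = -[y·ln(p) + (1-y)·ln(1-p)]
= -1·ln(0.239) - 0
= -ln(0.239) = 1.4313

1.4313


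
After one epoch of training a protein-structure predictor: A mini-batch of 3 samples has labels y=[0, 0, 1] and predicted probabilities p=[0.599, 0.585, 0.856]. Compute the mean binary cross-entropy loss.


L[0] = -ln(1-0.599) = -ln(0.401) = 0.9138
L[1] = -ln(1-0.585) = -ln(0.415) = 0.8795
L[2] = -ln(0.856) = 0.1555
mean = (0.9138 + 0.8795 + 0.1555)/3 = 0.6496

0.6496


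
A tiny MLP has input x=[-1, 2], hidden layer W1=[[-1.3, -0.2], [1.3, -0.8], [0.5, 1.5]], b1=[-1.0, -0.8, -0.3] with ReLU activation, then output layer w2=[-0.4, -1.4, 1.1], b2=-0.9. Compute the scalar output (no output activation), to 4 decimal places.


z1[0] = (-1.3)·(-1) + (-0.2)·(2) - 1.0 = -0.1
z1[1] = (1.3)·(-1) + (-0.8)·(2) - 0.8 = -3.7
z1[2] = (0.5)·(-1) + (1.5)·(2) - 0.3 = 2.2
h = ReLU(z1) = [0.0, 0.0, 2.2]
output = (-0.4)·(0.0) + (-1.4)·(0.0) + (1.1)·(2.2) - 0.9 = 1.52

1.52


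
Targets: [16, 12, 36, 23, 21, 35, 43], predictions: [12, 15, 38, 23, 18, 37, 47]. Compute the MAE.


Absolute errors: |16-12|=4, |12-15|=3, |36-38|=2, |23-23|=0, |21-18|=3, |35-37|=2, |43-47|=4
Sum = 18
MAE = 18/7 = 18/7

18/7


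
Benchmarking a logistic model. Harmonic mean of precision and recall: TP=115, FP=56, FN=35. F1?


Precision = 115/171 = 0.6725
Recall = 115/150 = 0.7667
F1 = 2·P·R/(P+R) = 2·TP/(2·TP+FP+FN) = 230/(230+56+35) = 230/321 = 0.7165

0.7165


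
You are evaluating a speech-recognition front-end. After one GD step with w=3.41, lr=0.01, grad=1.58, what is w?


w_new = w - α·∇
= 3.41 - 0.01·1.58
= 3.41 - 0.0158
= 3.3942

3.3942


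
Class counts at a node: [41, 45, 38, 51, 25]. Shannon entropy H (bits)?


Probabilities: [41/200, 45/200, 38/200, 51/200, 25/200] ≈ [0.205, 0.225, 0.19, 0.255, 0.125]
H = -((41/200)·log₂(41/200) + (45/200)·log₂(45/200) + (38/200)·log₂(38/200) + (51/200)·log₂(51/200) + (25/200)·log₂(25/200))
  = 2.2858 bits

2.2858 bits


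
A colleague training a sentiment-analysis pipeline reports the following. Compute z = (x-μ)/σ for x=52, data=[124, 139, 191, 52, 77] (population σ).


μ = 116.6, σ = 48.6481
z = (52 - 116.6)/48.6481 = -1.3279

-1.3279


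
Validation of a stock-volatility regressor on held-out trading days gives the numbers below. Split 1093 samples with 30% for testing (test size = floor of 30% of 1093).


Test = ⌊1093·30/100⌋ = 327
Train = 1093 - 327 = 766

Train: 766, Test: 327


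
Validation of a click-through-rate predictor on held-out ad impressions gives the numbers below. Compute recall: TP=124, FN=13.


Recall = TP/(TP+FN)
= 124/(124+13)
= 124/137 = 90.51%

90.51%


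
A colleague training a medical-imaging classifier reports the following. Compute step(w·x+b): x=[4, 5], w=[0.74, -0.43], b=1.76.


z = (4)·(0.74) + (5)·(-0.43) + 1.76
  = 2.57
step(z) = 1 (z≥0)

1


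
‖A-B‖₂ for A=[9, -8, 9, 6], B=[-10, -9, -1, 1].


d = √((9+ 10)² + (-8+ 9)² + (9+ 1)² + (6-1)²)
  = √(361 + 1 + 100 + 25)
  = √487 = 22.0681

22.0681


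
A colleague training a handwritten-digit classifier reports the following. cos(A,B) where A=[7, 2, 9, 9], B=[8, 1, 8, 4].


A·B = 7·8 + 2·1 + 9·8 + 9·4 = 166
‖A‖ = √215 = 14.6629, ‖B‖ = √145 = 12.0416
cos = 166/(√215·√145) = 166/√31175 = 0.9402

0.9402


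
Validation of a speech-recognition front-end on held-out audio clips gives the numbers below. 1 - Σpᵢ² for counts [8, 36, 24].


Probabilities: [8/68, 36/68, 24/68] ≈ [0.1176, 0.5294, 0.3529]
Σpᵢ² = (64 + 1296 + 576)/68² = 1936/4624
Gini = 1 - Σpᵢ² = 1 - 1936/4624 = 0.5813

0.5813


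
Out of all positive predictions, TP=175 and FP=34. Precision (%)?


Precision = TP/(TP+FP)
= 175/(175+34)
= 175/209 = 83.73%

83.73%


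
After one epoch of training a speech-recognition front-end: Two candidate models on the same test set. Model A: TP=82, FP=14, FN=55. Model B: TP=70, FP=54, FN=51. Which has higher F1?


Model A: P=82/96=0.8542, R=82/137=0.5985, F1=2PR/(P+R)=2TP/(2TP+FP+FN)=164/233=0.7039
Model B: P=70/124=0.5645, R=70/121=0.5785, F1=2PR/(P+R)=2TP/(2TP+FP+FN)=140/245=0.5714
0.7039 > 0.5714 → Model A

Model A


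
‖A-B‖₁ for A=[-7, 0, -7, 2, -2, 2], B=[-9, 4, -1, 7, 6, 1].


d = |-7+ 9| + |0-4| + |-7+ 1| + |2-7| + |-2-6| + |2-1|
  = 2 + 4 + 6 + 5 + 8 + 1
  = 26

26


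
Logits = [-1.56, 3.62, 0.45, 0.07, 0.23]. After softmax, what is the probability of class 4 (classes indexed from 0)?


Exponentials: e^-1.56=0.2101, e^3.62=37.3376, e^0.45=1.5683, e^0.07=1.0725, e^0.23=1.2586
Sum = 41.4471
Softmax = [0.0051, 0.9008, 0.0378, 0.0259, 0.0304]
p[4] = 1.2586/41.4471 = 0.0304

0.0304


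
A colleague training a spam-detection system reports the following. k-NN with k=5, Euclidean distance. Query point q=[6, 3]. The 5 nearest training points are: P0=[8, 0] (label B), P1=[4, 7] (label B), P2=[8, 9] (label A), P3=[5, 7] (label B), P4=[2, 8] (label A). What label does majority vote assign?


d(q,P0) = 3.6056  (label B)
d(q,P1) = 4.4721  (label B)
d(q,P2) = 6.3246  (label A)
d(q,P3) = 4.1231  (label B)
d(q,P4) = 6.4031  (label A)
Votes: A=2, B=3
Majority → B

B


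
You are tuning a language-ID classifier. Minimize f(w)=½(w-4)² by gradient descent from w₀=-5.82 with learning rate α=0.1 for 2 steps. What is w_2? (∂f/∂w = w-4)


step 1: grad = -5.82-4 = -9.82; w = -5.82 - 0.1·(-9.82) = -4.838
step 2: grad = -4.838-4 = -8.838; w = -4.838 - 0.1·(-8.838) = -3.9542

-3.9542


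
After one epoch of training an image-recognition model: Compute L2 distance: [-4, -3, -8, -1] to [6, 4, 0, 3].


d = √((-4-6)² + (-3-4)² + (-8-0)² + (-1-3)²)
  = √(100 + 49 + 64 + 16)
  = √229 = 15.1327

15.1327


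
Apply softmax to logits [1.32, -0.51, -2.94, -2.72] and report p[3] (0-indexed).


Exponentials: e^1.32=3.7434, e^-0.51=0.6005, e^-2.94=0.0529, e^-2.72=0.0659
Sum = 4.4627
Softmax = [0.8388, 0.1346, 0.0118, 0.0148]
p[3] = 0.0659/4.4627 = 0.0148

0.0148


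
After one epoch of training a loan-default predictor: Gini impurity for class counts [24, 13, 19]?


Probabilities: [24/56, 13/56, 19/56] ≈ [0.4286, 0.2321, 0.3393]
Σpᵢ² = (576 + 169 + 361)/56² = 1106/3136
Gini = 1 - Σpᵢ² = 1 - 1106/3136 = 0.6473

0.6473


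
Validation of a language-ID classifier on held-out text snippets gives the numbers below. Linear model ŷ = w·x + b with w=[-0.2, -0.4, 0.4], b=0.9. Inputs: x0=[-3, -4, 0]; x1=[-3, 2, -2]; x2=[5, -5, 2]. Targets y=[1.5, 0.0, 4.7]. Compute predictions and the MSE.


ŷ0 = (-0.2)·(-3) + (-0.4)·(-4) + (0.4)·(0) + 0.9 = 3.1
ŷ1 = (-0.2)·(-3) + (-0.4)·(2) + (0.4)·(-2) + 0.9 = -0.1
ŷ2 = (-0.2)·(5) + (-0.4)·(-5) + (0.4)·(2) + 0.9 = 2.7
errors² = [2.56, 0.01, 4.0]
MSE = 6.5700/3 = 2.19

2.19
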